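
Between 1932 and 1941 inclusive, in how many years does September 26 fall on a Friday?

Day of week of September 26 in each year:
1932: Mon, 1933: Tue, 1934: Wed, 1935: Thu, 1936: Sat, 1937: Sun, 1938: Mon, 1939: Tue, 1940: Thu, 1941: Fri ✓
Fridays: 1941.

1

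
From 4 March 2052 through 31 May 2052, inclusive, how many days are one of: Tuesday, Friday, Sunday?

38

4 March 2052 is a Monday.
The range spans 89 days (inclusive of both endpoints).
89 = 7 × 12 + 5, so there are 12 full weeks plus 5 extra days.
Each full week contributes 3 days from the set (Tue, Fri, Sun): 12 × 3 = 36.
The 5 extra days are Mon, Tue, Wed, Thu, Fri — 2 of them qualify.
Total: 36 + 2 = 38.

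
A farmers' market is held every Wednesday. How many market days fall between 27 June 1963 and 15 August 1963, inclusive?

27 June 1963 is a Thursday.
That's 50 days from start to end, counting both.
50 = 7 × 7 + 1, so there are 7 full weeks plus 1 extra day.
Each full week contributes one Wednesday: 7 so far.
The 1 extra day is Thu — none qualify.
Total: 7 + 0 = 7.

7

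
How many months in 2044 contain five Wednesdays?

4

A month has five Wednesdays exactly when Wednesday falls within its first (length − 28) days.
Jan: 31 days, starts Fri → 5 of Fri, Sat, Sun
Feb: 29 days, starts Mon → 5 of Mon
Mar: 31 days, starts Tue → 5 of Tue, Wed, Thu ✓
Apr: 30 days, starts Fri → 5 of Fri, Sat
May: 31 days, starts Sun → 5 of Sun, Mon, Tue
Jun: 30 days, starts Wed → 5 of Wed, Thu ✓
Jul: 31 days, starts Fri → 5 of Fri, Sat, Sun
Aug: 31 days, starts Mon → 5 of Mon, Tue, Wed ✓
Sep: 30 days, starts Thu → 5 of Thu, Fri
Oct: 31 days, starts Sat → 5 of Sat, Sun, Mon
Nov: 30 days, starts Tue → 5 of Tue, Wed ✓
Dec: 31 days, starts Thu → 5 of Thu, Fri, Sat
Months with five Wednesdays: Mar, Jun, Aug, Nov.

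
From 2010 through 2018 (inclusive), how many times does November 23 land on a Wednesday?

2

Day of week of November 23 in each year:
2010: Tue, 2011: Wed ✓, 2012: Fri, 2013: Sat, 2014: Sun, 2015: Mon, 2016: Wed ✓, 2017: Thu, 2018: Fri
Wednesdays: 2011, 2016.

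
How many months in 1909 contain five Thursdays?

A month has five Thursdays exactly when Thursday falls within its first (length − 28) days.
Jan: 31 days, starts Fri → 5 of Fri, Sat, Sun
Feb: 28 days, starts Mon → 5 of (none)
Mar: 31 days, starts Mon → 5 of Mon, Tue, Wed
Apr: 30 days, starts Thu → 5 of Thu, Fri ✓
May: 31 days, starts Sat → 5 of Sat, Sun, Mon
Jun: 30 days, starts Tue → 5 of Tue, Wed
Jul: 31 days, starts Thu → 5 of Thu, Fri, Sat ✓
Aug: 31 days, starts Sun → 5 of Sun, Mon, Tue
Sep: 30 days, starts Wed → 5 of Wed, Thu ✓
Oct: 31 days, starts Fri → 5 of Fri, Sat, Sun
Nov: 30 days, starts Mon → 5 of Mon, Tue
Dec: 31 days, starts Wed → 5 of Wed, Thu, Fri ✓
Months with five Thursdays: Apr, Jul, Sep, Dec.

4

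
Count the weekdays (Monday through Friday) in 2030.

261

1 January 2030 is a Tuesday.
From 1 January 2030 to 31 December 2030 is 365 days inclusive.
365 = 7 × 52 + 1, so there are 52 full weeks plus 1 extra day.
Each full week contributes 5 weekdays (Mon–Fri): 52 × 5 = 260.
The 1 extra day is Tue — 1 of them qualifies.
Total: 260 + 1 = 261.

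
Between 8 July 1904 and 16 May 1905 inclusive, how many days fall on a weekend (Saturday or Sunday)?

8 July 1904 is a Friday.
The range spans 313 days (inclusive of both endpoints).
313 = 7 × 44 + 5, so there are 44 full weeks plus 5 extra days.
Each full week contributes 2 weekend days (Sat, Sun): 44 × 2 = 88.
The 5 extra days are Fri, Sat, Sun, Mon, Tue — 2 of them qualify.
Total: 88 + 2 = 90.

90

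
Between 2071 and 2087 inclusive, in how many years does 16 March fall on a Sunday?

Day of week of March 16 in each year:
2071: Mon, 2072: Wed, 2073: Thu, 2074: Fri, 2075: Sat, 2076: Mon, 2077: Tue, 2078: Wed, 2079: Thu, 2080: Sat, 2081: Sun ✓, 2082: Mon, 2083: Tue, 2084: Thu, 2085: Fri, 2086: Sat, 2087: Sun ✓
Sundays: 2081, 2087.

2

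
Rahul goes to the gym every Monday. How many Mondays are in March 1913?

5

March 1, 1913 is a Saturday.
From March 1, 1913 to March 31, 1913 is 31 days inclusive.
31 = 7 × 4 + 3, so there are 4 full weeks plus 3 extra days.
Each full week contributes one Monday: 4 so far.
The 3 extra days are Saturday, Sunday, Monday — 1 of them qualifies.
Total: 4 + 1 = 5.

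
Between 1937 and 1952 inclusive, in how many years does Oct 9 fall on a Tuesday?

2

Day of week of October 9 in each year:
1937: Sat, 1938: Sun, 1939: Mon, 1940: Wed, 1941: Thu, 1942: Fri, 1943: Sat, 1944: Mon, 1945: Tue ✓, 1946: Wed, 1947: Thu, 1948: Sat, 1949: Sun, 1950: Mon, 1951: Tue ✓, 1952: Thu
Tuesdays: 1945, 1951.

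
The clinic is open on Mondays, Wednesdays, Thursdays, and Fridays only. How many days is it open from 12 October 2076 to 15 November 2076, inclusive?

12 October 2076 is a Monday.
From 12 October 2076 to 15 November 2076 is 35 days inclusive.
35 = 7 × 5, so the span is exactly 5 full weeks.
Each full week contributes 4 days from the set (Mon, Wed, Thu, Fri): 5 × 4 = 20.

20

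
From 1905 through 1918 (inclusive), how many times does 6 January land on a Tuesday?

1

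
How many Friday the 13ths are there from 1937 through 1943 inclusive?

11

Friday-the-13ths by year:
1937: Aug
1938: May
1939: Jan, Oct
1940: Sep, Dec
1941: Jun
1942: Feb, Mar, Nov
1943: Aug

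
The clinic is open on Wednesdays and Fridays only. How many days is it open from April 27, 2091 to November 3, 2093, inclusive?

April 27, 2091 is a Friday.
That's 922 days from start to end, counting both.
922 = 7 × 131 + 5, so there are 131 full weeks plus 5 extra days.
Each full week contributes 2 days from the set (Wed, Fri): 131 × 2 = 262.
The 5 extra days are Fri, Sat, Sun, Mon, Tue — 1 of them qualifies.
Total: 262 + 1 = 263.

263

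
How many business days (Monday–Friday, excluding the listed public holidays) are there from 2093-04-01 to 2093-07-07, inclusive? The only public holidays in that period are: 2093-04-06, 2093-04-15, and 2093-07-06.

2093-04-01 is a Wednesday.
That's 98 days from start to end, counting both.
98 = 7 × 14, so the span is exactly 14 full weeks.
Each full week contributes 5 weekdays (Mon–Fri): 14 × 5 = 70.
Holidays: 2093-04-06 (Mon); 2093-04-15 (Wed); 2093-07-06 (Mon).
All 3 holidays fall on weekdays, so subtract 3.
Business days: 70 − 3 = 67.

67 business days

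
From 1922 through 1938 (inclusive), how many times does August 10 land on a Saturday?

Day of week of August 10 in each year:
1922: Thu, 1923: Fri, 1924: Sun, 1925: Mon, 1926: Tue, 1927: Wed, 1928: Fri, 1929: Sat ✓, 1930: Sun, 1931: Mon, 1932: Wed, 1933: Thu, 1934: Fri, 1935: Sat ✓, 1936: Mon, 1937: Tue, 1938: Wed
Saturdays: 1929, 1935.

2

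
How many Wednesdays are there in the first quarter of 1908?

January 1, 1908 is a Wednesday.
That's 91 days from start to end, counting both.
91 = 7 × 13, so the span is exactly 13 full weeks.
Each full week contributes one Wednesday: 13 so far.
Total: 13.

13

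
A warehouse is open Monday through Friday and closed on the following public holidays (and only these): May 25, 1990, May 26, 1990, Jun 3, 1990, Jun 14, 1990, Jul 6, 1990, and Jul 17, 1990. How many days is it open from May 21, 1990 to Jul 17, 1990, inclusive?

38

May 21, 1990 is a Monday.
From May 21, 1990 to Jul 17, 1990 is 58 days inclusive.
58 = 7 × 8 + 2, so there are 8 full weeks plus 2 extra days.
Each full week contributes 5 weekdays (Mon–Fri): 8 × 5 = 40.
The 2 extra days are Mon, Tue — 2 of them qualify.
Total: 40 + 2 = 42.
Holidays: May 25, 1990 (Fri); May 26, 1990 (Sat); Jun 3, 1990 (Sun); Jun 14, 1990 (Thu); Jul 6, 1990 (Fri); Jul 17, 1990 (Tue).
4 of the 6 holidays fall on weekdays; the rest are weekends and were already excluded.
Business days: 42 − 4 = 38.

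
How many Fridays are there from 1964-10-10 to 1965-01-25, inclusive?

1964-10-10 is a Saturday.
That's 108 days from start to end, counting both.
108 = 7 × 15 + 3, so there are 15 full weeks plus 3 extra days.
Each full week contributes one Friday: 15 so far.
The 3 extra days are Saturday, Sunday, Monday — none qualify.
Total: 15 + 0 = 15.

15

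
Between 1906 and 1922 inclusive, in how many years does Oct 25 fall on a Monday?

3

Day of week of October 25 in each year:
1906: Thu, 1907: Fri, 1908: Sun, 1909: Mon ✓, 1910: Tue, 1911: Wed, 1912: Fri, 1913: Sat, 1914: Sun, 1915: Mon ✓, 1916: Wed, 1917: Thu, 1918: Fri, 1919: Sat, 1920: Mon ✓, 1921: Tue, 1922: Wed
Mondays: 1909, 1915, 1920.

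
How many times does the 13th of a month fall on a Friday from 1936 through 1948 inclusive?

21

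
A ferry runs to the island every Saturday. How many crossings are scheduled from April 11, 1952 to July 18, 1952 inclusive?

April 11, 1952 is a Friday.
That's 99 days from start to end, counting both.
99 = 7 × 14 + 1, so there are 14 full weeks plus 1 extra day.
Each full week contributes one Saturday: 14 so far.
The 1 extra day is Friday — none qualify.
Total: 14 + 0 = 14.

14 Saturdays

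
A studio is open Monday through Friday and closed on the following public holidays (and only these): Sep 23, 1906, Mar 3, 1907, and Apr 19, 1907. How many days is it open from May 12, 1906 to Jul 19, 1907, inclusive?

309 business days

May 12, 1906 is a Saturday.
That's 434 days from start to end, counting both.
434 = 7 × 62, so the span is exactly 62 full weeks.
Each full week contributes 5 weekdays (Mon–Fri): 62 × 5 = 310.
Total: 310.
Holidays: Sep 23, 1906 (Sun); Mar 3, 1907 (Sun); Apr 19, 1907 (Fri).
1 of the 3 holidays fall on weekdays; the rest are weekends and were already excluded.
Business days: 310 − 1 = 309.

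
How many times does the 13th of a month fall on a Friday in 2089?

1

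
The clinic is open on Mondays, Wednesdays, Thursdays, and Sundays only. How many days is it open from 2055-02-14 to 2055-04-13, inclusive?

2055-02-14 is a Sunday.
That's 59 days from start to end, counting both.
59 = 7 × 8 + 3, so there are 8 full weeks plus 3 extra days.
Each full week contributes 4 days from the set (Mon, Wed, Thu, Sun): 8 × 4 = 32.
The 3 extra days are Sun, Mon, Tue — 2 of them qualify.
Total: 32 + 2 = 34.

34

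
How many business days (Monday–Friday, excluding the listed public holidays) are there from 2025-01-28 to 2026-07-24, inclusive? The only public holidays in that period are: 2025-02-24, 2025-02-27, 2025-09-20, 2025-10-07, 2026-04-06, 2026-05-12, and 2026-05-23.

2025-01-28 is a Tuesday.
That's 543 days from start to end, counting both.
543 = 7 × 77 + 4, so there are 77 full weeks plus 4 extra days.
Each full week contributes 5 weekdays (Mon–Fri): 77 × 5 = 385.
The 4 extra days are Tuesday, Wednesday, Thursday, Friday — 4 of them qualify.
Total: 385 + 4 = 389.
Holidays: 2025-02-24 (Mon); 2025-02-27 (Thu); 2025-09-20 (Sat); 2025-10-07 (Tue); 2026-04-06 (Mon); 2026-05-12 (Tue); 2026-05-23 (Sat).
5 of the 7 holidays fall on weekdays; the rest are weekends and were already excluded.
Business days: 389 − 5 = 384.

384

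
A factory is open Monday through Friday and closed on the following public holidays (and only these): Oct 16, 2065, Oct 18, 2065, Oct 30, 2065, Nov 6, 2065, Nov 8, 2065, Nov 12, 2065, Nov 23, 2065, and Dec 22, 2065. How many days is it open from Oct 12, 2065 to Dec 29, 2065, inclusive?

Oct 12, 2065 is a Monday.
The range spans 79 days (inclusive of both endpoints).
79 = 7 × 11 + 2, so there are 11 full weeks plus 2 extra days.
Each full week contributes 5 weekdays (Mon–Fri): 11 × 5 = 55.
The 2 extra days are Mon, Tue — 2 of them qualify.
Total: 55 + 2 = 57.
Holidays: Oct 16, 2065 (Fri); Oct 18, 2065 (Sun); Oct 30, 2065 (Fri); Nov 6, 2065 (Fri); Nov 8, 2065 (Sun); Nov 12, 2065 (Thu); Nov 23, 2065 (Mon); Dec 22, 2065 (Tue).
6 of the 8 holidays fall on weekdays; the rest are weekends and were already excluded.
Business days: 57 − 6 = 51.

51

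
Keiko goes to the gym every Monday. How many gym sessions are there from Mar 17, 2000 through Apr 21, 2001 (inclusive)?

57 Mondays

Mar 17, 2000 is a Friday.
The range spans 401 days (inclusive of both endpoints).
401 = 7 × 57 + 2, so there are 57 full weeks plus 2 extra days.
Each full week contributes one Monday: 57 so far.
The 2 extra days are Fri, Sat — none qualify.
Total: 57 + 0 = 57.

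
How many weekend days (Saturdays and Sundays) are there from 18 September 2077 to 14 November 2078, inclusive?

122

18 September 2077 is a Saturday.
That's 423 days from start to end, counting both.
423 = 7 × 60 + 3, so there are 60 full weeks plus 3 extra days.
Each full week contributes 2 weekend days (Sat, Sun): 60 × 2 = 120.
The 3 extra days are Saturday, Sunday, Monday — 2 of them qualify.
Total: 120 + 2 = 122.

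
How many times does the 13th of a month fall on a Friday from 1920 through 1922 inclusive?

5

Friday-the-13ths by year:
1920: Feb, Aug
1921: May
1922: Jan, Oct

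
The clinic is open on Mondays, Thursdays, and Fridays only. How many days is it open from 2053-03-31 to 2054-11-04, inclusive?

250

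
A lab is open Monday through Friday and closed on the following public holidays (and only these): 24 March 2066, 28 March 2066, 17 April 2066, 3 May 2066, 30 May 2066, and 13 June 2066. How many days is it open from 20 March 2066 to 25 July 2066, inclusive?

20 March 2066 is a Saturday.
That's 128 days from start to end, counting both.
128 = 7 × 18 + 2, so there are 18 full weeks plus 2 extra days.
Each full week contributes 5 weekdays (Mon–Fri): 18 × 5 = 90.
The 2 extra days are Saturday, Sunday — none qualify.
Total: 90 + 0 = 90.
Holidays: 24 March 2066 (Wed); 28 March 2066 (Sun); 17 April 2066 (Sat); 3 May 2066 (Mon); 30 May 2066 (Sun); 13 June 2066 (Sun).
2 of the 6 holidays fall on weekdays; the rest are weekends and were already excluded.
Business days: 90 − 2 = 88.

88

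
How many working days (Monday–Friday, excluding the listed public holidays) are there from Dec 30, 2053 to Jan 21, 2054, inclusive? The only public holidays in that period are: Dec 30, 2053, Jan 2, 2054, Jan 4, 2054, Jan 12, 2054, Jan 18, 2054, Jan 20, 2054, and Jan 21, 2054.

12 working days

Dec 30, 2053 is a Tuesday.
The range spans 23 days (inclusive of both endpoints).
23 = 7 × 3 + 2, so there are 3 full weeks plus 2 extra days.
Each full week contributes 5 weekdays (Mon–Fri): 3 × 5 = 15.
The 2 extra days are Tuesday, Wednesday — 2 of them qualify.
Total: 15 + 2 = 17.
Holidays: Dec 30, 2053 (Tue); Jan 2, 2054 (Fri); Jan 4, 2054 (Sun); Jan 12, 2054 (Mon); Jan 18, 2054 (Sun); Jan 20, 2054 (Tue); Jan 21, 2054 (Wed).
5 of the 7 holidays fall on weekdays; the rest are weekends and were already excluded.
Business days: 17 − 5 = 12.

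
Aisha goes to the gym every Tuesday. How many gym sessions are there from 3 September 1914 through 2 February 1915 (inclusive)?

22

3 September 1914 is a Thursday.
That's 153 days from start to end, counting both.
153 = 7 × 21 + 6, so there are 21 full weeks plus 6 extra days.
Each full week contributes one Tuesday: 21 so far.
The 6 extra days are Thu, Fri, Sat, Sun, Mon, Tue — 1 of them qualifies.
Total: 21 + 1 = 22.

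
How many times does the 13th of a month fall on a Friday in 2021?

The 13th falls on a Friday when the month's 13th has weekday Fri.
Jan 13 is Wed; Feb 13 is Sat; Mar 13 is Sat; Apr 13 is Tue; May 13 is Thu; Jun 13 is Sun; Jul 13 is Tue; Aug 13 is Fri ✓; Sep 13 is Mon; Oct 13 is Wed; Nov 13 is Sat; Dec 13 is Mon.
Friday the 13ths: Aug.

1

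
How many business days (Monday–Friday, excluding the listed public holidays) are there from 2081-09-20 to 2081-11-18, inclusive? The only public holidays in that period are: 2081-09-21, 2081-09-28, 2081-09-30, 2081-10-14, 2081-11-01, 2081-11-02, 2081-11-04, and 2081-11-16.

2081-09-20 is a Saturday.
From 2081-09-20 to 2081-11-18 is 60 days inclusive.
60 = 7 × 8 + 4, so there are 8 full weeks plus 4 extra days.
Each full week contributes 5 weekdays (Mon–Fri): 8 × 5 = 40.
The 4 extra days are Saturday, Sunday, Monday, Tuesday — 2 of them qualify.
Total: 40 + 2 = 42.
Holidays: 2081-09-21 (Sun); 2081-09-28 (Sun); 2081-09-30 (Tue); 2081-10-14 (Tue); 2081-11-01 (Sat); 2081-11-02 (Sun); 2081-11-04 (Tue); 2081-11-16 (Sun).
3 of the 8 holidays fall on weekdays; the rest are weekends and were already excluded.
Business days: 42 − 3 = 39.

39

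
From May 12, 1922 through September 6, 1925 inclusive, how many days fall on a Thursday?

173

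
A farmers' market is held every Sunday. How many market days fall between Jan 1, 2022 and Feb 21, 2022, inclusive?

Jan 1, 2022 is a Saturday.
The range spans 52 days (inclusive of both endpoints).
52 = 7 × 7 + 3, so there are 7 full weeks plus 3 extra days.
Each full week contributes one Sunday: 7 so far.
The 3 extra days are Sat, Sun, Mon — 1 of them qualifies.
Total: 7 + 1 = 8.

8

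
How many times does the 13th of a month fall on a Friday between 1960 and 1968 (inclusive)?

Friday-the-13ths by year:
1960: May
1961: Jan, Oct
1962: Apr, Jul
1963: Sep, Dec
1964: Mar, Nov
1965: Aug
1966: May
1967: Jan, Oct
1968: Sep, Dec

15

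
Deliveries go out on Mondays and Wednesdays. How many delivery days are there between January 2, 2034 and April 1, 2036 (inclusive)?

January 2, 2034 is a Monday.
From January 2, 2034 to April 1, 2036 is 821 days inclusive.
821 = 7 × 117 + 2, so there are 117 full weeks plus 2 extra days.
Each full week contributes 2 days from the set (Mon, Wed): 117 × 2 = 234.
The 2 extra days are Mon, Tue — 1 of them qualifies.
Total: 234 + 1 = 235.

235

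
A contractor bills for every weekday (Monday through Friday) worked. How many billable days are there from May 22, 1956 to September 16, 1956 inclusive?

84

May 22, 1956 is a Tuesday.
The range spans 118 days (inclusive of both endpoints).
118 = 7 × 16 + 6, so there are 16 full weeks plus 6 extra days.
Each full week contributes 5 weekdays (Mon–Fri): 16 × 5 = 80.
The 6 extra days are Tuesday, Wednesday, Thursday, Friday, Saturday, Sunday — 4 of them qualify.
Total: 80 + 4 = 84.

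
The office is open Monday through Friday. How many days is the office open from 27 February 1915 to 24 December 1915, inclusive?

27 February 1915 is a Saturday.
That's 301 days from start to end, counting both.
301 = 7 × 43, so the span is exactly 43 full weeks.
Each full week contributes 5 weekdays (Mon–Fri): 43 × 5 = 215.

215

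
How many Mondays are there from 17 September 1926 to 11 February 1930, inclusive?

178 Mondays

17 September 1926 is a Friday.
From 17 September 1926 to 11 February 1930 is 1244 days inclusive.
1244 = 7 × 177 + 5, so there are 177 full weeks plus 5 extra days.
Each full week contributes one Monday: 177 so far.
The 5 extra days are Friday, Saturday, Sunday, Monday, Tuesday — 1 of them qualifies.
Total: 177 + 1 = 178.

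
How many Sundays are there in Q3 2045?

13

1 July 2045 is a Saturday.
That's 92 days from start to end, counting both.
92 = 7 × 13 + 1, so there are 13 full weeks plus 1 extra day.
Each full week contributes one Sunday: 13 so far.
The 1 extra day is Sat — none qualify.
Total: 13 + 0 = 13.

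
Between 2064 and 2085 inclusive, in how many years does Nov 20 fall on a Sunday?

3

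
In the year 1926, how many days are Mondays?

52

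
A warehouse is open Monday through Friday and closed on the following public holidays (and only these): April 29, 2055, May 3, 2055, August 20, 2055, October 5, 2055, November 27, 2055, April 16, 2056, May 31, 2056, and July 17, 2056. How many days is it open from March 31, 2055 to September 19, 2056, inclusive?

March 31, 2055 is a Wednesday.
The range spans 539 days (inclusive of both endpoints).
539 = 7 × 77, so the span is exactly 77 full weeks.
Each full week contributes 5 weekdays (Mon–Fri): 77 × 5 = 385.
Holidays: April 29, 2055 (Thu); May 3, 2055 (Mon); August 20, 2055 (Fri); October 5, 2055 (Tue); November 27, 2055 (Sat); April 16, 2056 (Sun); May 31, 2056 (Wed); July 17, 2056 (Mon).
6 of the 8 holidays fall on weekdays; the rest are weekends and were already excluded.
Business days: 385 − 6 = 379.

379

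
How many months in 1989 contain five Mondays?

A month has five Mondays exactly when Monday falls within its first (length − 28) days.
Jan: 31 days, starts Sun → 5 of Sun, Mon, Tue ✓
Feb: 28 days, starts Wed → 5 of (none)
Mar: 31 days, starts Wed → 5 of Wed, Thu, Fri
Apr: 30 days, starts Sat → 5 of Sat, Sun
May: 31 days, starts Mon → 5 of Mon, Tue, Wed ✓
Jun: 30 days, starts Thu → 5 of Thu, Fri
Jul: 31 days, starts Sat → 5 of Sat, Sun, Mon ✓
Aug: 31 days, starts Tue → 5 of Tue, Wed, Thu
Sep: 30 days, starts Fri → 5 of Fri, Sat
Oct: 31 days, starts Sun → 5 of Sun, Mon, Tue ✓
Nov: 30 days, starts Wed → 5 of Wed, Thu
Dec: 31 days, starts Fri → 5 of Fri, Sat, Sun
Months with five Mondays: Jan, May, Jul, Oct.

4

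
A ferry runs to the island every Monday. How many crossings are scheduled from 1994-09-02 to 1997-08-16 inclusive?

154 Mondays

1994-09-02 is a Friday.
That's 1080 days from start to end, counting both.
1080 = 7 × 154 + 2, so there are 154 full weeks plus 2 extra days.
Each full week contributes one Monday: 154 so far.
The 2 extra days are Fri, Sat — none qualify.
Total: 154 + 0 = 154.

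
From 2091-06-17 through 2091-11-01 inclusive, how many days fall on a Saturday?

19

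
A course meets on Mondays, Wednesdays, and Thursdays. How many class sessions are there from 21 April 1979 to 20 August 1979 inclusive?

21 April 1979 is a Saturday.
The range spans 122 days (inclusive of both endpoints).
122 = 7 × 17 + 3, so there are 17 full weeks plus 3 extra days.
Each full week contributes 3 days from the set (Mon, Wed, Thu): 17 × 3 = 51.
The 3 extra days are Saturday, Sunday, Monday — 1 of them qualifies.
Total: 51 + 1 = 52.

52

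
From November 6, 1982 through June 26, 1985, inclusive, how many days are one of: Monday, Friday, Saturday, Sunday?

November 6, 1982 is a Saturday.
That's 964 days from start to end, counting both.
964 = 7 × 137 + 5, so there are 137 full weeks plus 5 extra days.
Each full week contributes 4 days from the set (Mon, Fri, Sat, Sun): 137 × 4 = 548.
The 5 extra days are Sat, Sun, Mon, Tue, Wed — 3 of them qualify.
Total: 548 + 3 = 551.

551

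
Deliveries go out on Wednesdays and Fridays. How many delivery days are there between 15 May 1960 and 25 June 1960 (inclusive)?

12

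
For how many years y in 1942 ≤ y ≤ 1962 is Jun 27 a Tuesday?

3

Day of week of June 27 in each year:
1942: Sat, 1943: Sun, 1944: Tue ✓, 1945: Wed, 1946: Thu, 1947: Fri, 1948: Sun, 1949: Mon, 1950: Tue ✓, 1951: Wed, 1952: Fri, 1953: Sat, 1954: Sun, 1955: Mon, 1956: Wed, 1957: Thu, 1958: Fri, 1959: Sat, 1960: Mon, 1961: Tue ✓, 1962: Wed
Tuesdays: 1944, 1950, 1961.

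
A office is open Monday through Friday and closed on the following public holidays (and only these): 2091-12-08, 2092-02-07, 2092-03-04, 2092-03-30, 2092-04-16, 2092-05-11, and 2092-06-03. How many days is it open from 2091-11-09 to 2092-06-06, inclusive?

2091-11-09 is a Friday.
The range spans 211 days (inclusive of both endpoints).
211 = 7 × 30 + 1, so there are 30 full weeks plus 1 extra day.
Each full week contributes 5 weekdays (Mon–Fri): 30 × 5 = 150.
The 1 extra day is Fri — 1 of them qualifies.
Total: 150 + 1 = 151.
Holidays: 2091-12-08 (Sat); 2092-02-07 (Thu); 2092-03-04 (Tue); 2092-03-30 (Sun); 2092-04-16 (Wed); 2092-05-11 (Sun); 2092-06-03 (Tue).
4 of the 7 holidays fall on weekdays; the rest are weekends and were already excluded.
Business days: 151 − 4 = 147.

147 working days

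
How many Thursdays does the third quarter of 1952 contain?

13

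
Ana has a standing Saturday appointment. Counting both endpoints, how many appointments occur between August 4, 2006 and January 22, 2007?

25 Saturdays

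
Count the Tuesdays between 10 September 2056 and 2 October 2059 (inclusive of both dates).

10 September 2056 is a Sunday.
That's 1118 days from start to end, counting both.
1118 = 7 × 159 + 5, so there are 159 full weeks plus 5 extra days.
Each full week contributes one Tuesday: 159 so far.
The 5 extra days are Sun, Mon, Tue, Wed, Thu — 1 of them qualifies.
Total: 159 + 1 = 160.

160 Tuesdays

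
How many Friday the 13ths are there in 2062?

2

The 13th falls on a Friday when the month's 13th has weekday Fri.
Jan 13 is Fri ✓; Feb 13 is Mon; Mar 13 is Mon; Apr 13 is Thu; May 13 is Sat; Jun 13 is Tue; Jul 13 is Thu; Aug 13 is Sun; Sep 13 is Wed; Oct 13 is Fri ✓; Nov 13 is Mon; Dec 13 is Wed.
Friday the 13ths: Jan, Oct.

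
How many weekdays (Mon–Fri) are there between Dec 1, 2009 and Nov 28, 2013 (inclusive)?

1043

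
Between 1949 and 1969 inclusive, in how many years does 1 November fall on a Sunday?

Day of week of November 1 in each year:
1949: Tue, 1950: Wed, 1951: Thu, 1952: Sat, 1953: Sun ✓, 1954: Mon, 1955: Tue, 1956: Thu, 1957: Fri, 1958: Sat, 1959: Sun ✓, 1960: Tue, 1961: Wed, 1962: Thu, 1963: Fri, 1964: Sun ✓, 1965: Mon, 1966: Tue, 1967: Wed, 1968: Fri, 1969: Sat
Sundays: 1953, 1959, 1964.

3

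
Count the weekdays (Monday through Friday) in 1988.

1988-01-01 is a Friday.
From 1988-01-01 to 1988-12-31 is 366 days inclusive.
366 = 7 × 52 + 2, so there are 52 full weeks plus 2 extra days.
Each full week contributes 5 weekdays (Mon–Fri): 52 × 5 = 260.
The 2 extra days are Friday, Saturday — 1 of them qualifies.
Total: 260 + 1 = 261.

261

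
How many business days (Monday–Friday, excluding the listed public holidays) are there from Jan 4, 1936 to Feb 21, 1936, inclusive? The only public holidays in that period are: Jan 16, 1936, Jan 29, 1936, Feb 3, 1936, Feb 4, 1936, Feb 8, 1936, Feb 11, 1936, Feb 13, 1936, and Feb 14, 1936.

Jan 4, 1936 is a Saturday.
The range spans 49 days (inclusive of both endpoints).
49 = 7 × 7, so the span is exactly 7 full weeks.
Each full week contributes 5 weekdays (Mon–Fri): 7 × 5 = 35.
Holidays: Jan 16, 1936 (Thu); Jan 29, 1936 (Wed); Feb 3, 1936 (Mon); Feb 4, 1936 (Tue); Feb 8, 1936 (Sat); Feb 11, 1936 (Tue); Feb 13, 1936 (Thu); Feb 14, 1936 (Fri).
7 of the 8 holidays fall on weekdays; the rest are weekends and were already excluded.
Business days: 35 − 7 = 28.

28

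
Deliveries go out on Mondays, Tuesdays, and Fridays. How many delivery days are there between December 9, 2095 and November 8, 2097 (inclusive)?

December 9, 2095 is a Friday.
That's 701 days from start to end, counting both.
701 = 7 × 100 + 1, so there are 100 full weeks plus 1 extra day.
Each full week contributes 3 days from the set (Mon, Tue, Fri): 100 × 3 = 300.
The 1 extra day is Fri — 1 of them qualifies.
Total: 300 + 1 = 301.

301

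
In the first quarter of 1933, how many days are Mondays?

January 1, 1933 is a Sunday.
From January 1, 1933 to March 31, 1933 is 90 days inclusive.
90 = 7 × 12 + 6, so there are 12 full weeks plus 6 extra days.
Each full week contributes one Monday: 12 so far.
The 6 extra days are Sun, Mon, Tue, Wed, Thu, Fri — 1 of them qualifies.
Total: 12 + 1 = 13.

13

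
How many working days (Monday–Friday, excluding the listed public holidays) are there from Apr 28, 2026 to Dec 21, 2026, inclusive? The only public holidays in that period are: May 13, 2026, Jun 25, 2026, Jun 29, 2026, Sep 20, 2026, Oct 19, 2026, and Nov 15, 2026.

166

Apr 28, 2026 is a Tuesday.
That's 238 days from start to end, counting both.
238 = 7 × 34, so the span is exactly 34 full weeks.
Each full week contributes 5 weekdays (Mon–Fri): 34 × 5 = 170.
Total: 170.
Holidays: May 13, 2026 (Wed); Jun 25, 2026 (Thu); Jun 29, 2026 (Mon); Sep 20, 2026 (Sun); Oct 19, 2026 (Mon); Nov 15, 2026 (Sun).
4 of the 6 holidays fall on weekdays; the rest are weekends and were already excluded.
Business days: 170 − 4 = 166.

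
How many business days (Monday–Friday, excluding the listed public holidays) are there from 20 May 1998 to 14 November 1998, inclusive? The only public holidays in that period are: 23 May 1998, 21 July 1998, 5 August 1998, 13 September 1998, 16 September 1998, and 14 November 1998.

20 May 1998 is a Wednesday.
The range spans 179 days (inclusive of both endpoints).
179 = 7 × 25 + 4, so there are 25 full weeks plus 4 extra days.
Each full week contributes 5 weekdays (Mon–Fri): 25 × 5 = 125.
The 4 extra days are Wednesday, Thursday, Friday, Saturday — 3 of them qualify.
Total: 125 + 3 = 128.
Holidays: 23 May 1998 (Sat); 21 July 1998 (Tue); 5 August 1998 (Wed); 13 September 1998 (Sun); 16 September 1998 (Wed); 14 November 1998 (Sat).
3 of the 6 holidays fall on weekdays; the rest are weekends and were already excluded.
Business days: 128 − 3 = 125.

125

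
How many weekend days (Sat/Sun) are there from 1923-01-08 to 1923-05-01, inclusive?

32

1923-01-08 is a Monday.
From 1923-01-08 to 1923-05-01 is 114 days inclusive.
114 = 7 × 16 + 2, so there are 16 full weeks plus 2 extra days.
Each full week contributes 2 weekend days (Sat, Sun): 16 × 2 = 32.
The 2 extra days are Mon, Tue — none qualify.
Total: 32 + 0 = 32.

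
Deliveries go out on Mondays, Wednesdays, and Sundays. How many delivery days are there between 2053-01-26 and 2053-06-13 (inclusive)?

60

2053-01-26 is a Sunday.
From 2053-01-26 to 2053-06-13 is 139 days inclusive.
139 = 7 × 19 + 6, so there are 19 full weeks plus 6 extra days.
Each full week contributes 3 days from the set (Mon, Wed, Sun): 19 × 3 = 57.
The 6 extra days are Sun, Mon, Tue, Wed, Thu, Fri — 3 of them qualify.
Total: 57 + 3 = 60.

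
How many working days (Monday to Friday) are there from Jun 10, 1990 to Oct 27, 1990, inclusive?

100

Jun 10, 1990 is a Sunday.
The range spans 140 days (inclusive of both endpoints).
140 = 7 × 20, so the span is exactly 20 full weeks.
Each full week contributes 5 weekdays (Mon–Fri): 20 × 5 = 100.
Total: 100.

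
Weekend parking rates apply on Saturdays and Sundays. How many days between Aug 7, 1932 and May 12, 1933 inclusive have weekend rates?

Aug 7, 1932 is a Sunday.
The range spans 279 days (inclusive of both endpoints).
279 = 7 × 39 + 6, so there are 39 full weeks plus 6 extra days.
Each full week contributes 2 weekend days (Sat, Sun): 39 × 2 = 78.
The 6 extra days are Sunday, Monday, Tuesday, Wednesday, Thursday, Friday — 1 of them qualifies.
Total: 78 + 1 = 79.

79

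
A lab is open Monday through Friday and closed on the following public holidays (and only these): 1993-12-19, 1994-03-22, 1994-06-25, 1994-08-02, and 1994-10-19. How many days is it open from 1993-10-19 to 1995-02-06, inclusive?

337

1993-10-19 is a Tuesday.
The range spans 476 days (inclusive of both endpoints).
476 = 7 × 68, so the span is exactly 68 full weeks.
Each full week contributes 5 weekdays (Mon–Fri): 68 × 5 = 340.
Holidays: 1993-12-19 (Sun); 1994-03-22 (Tue); 1994-06-25 (Sat); 1994-08-02 (Tue); 1994-10-19 (Wed).
3 of the 5 holidays fall on weekdays; the rest are weekends and were already excluded.
Business days: 340 − 3 = 337.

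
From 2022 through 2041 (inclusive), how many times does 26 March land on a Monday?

3

Day of week of March 26 in each year:
2022: Sat, 2023: Sun, 2024: Tue, 2025: Wed, 2026: Thu, 2027: Fri, 2028: Sun, 2029: Mon ✓, 2030: Tue, 2031: Wed, 2032: Fri, 2033: Sat, 2034: Sun, 2035: Mon ✓, 2036: Wed, 2037: Thu, 2038: Fri, 2039: Sat, 2040: Mon ✓, 2041: Tue
Mondays: 2029, 2035, 2040.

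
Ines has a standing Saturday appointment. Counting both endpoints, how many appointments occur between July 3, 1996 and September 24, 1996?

12 Saturdays

July 3, 1996 is a Wednesday.
From July 3, 1996 to September 24, 1996 is 84 days inclusive.
84 = 7 × 12, so the span is exactly 12 full weeks.
Each full week contributes one Saturday: 12 so far.
Total: 12.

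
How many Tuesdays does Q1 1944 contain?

13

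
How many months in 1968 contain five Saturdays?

A month has five Saturdays exactly when Saturday falls within its first (length − 28) days.
Jan: 31 days, starts Mon → 5 of Mon, Tue, Wed
Feb: 29 days, starts Thu → 5 of Thu
Mar: 31 days, starts Fri → 5 of Fri, Sat, Sun ✓
Apr: 30 days, starts Mon → 5 of Mon, Tue
May: 31 days, starts Wed → 5 of Wed, Thu, Fri
Jun: 30 days, starts Sat → 5 of Sat, Sun ✓
Jul: 31 days, starts Mon → 5 of Mon, Tue, Wed
Aug: 31 days, starts Thu → 5 of Thu, Fri, Sat ✓
Sep: 30 days, starts Sun → 5 of Sun, Mon
Oct: 31 days, starts Tue → 5 of Tue, Wed, Thu
Nov: 30 days, starts Fri → 5 of Fri, Sat ✓
Dec: 31 days, starts Sun → 5 of Sun, Mon, Tue
Months with five Saturdays: Mar, Jun, Aug, Nov.

4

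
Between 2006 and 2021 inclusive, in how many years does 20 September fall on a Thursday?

3

Day of week of September 20 in each year:
2006: Wed, 2007: Thu ✓, 2008: Sat, 2009: Sun, 2010: Mon, 2011: Tue, 2012: Thu ✓, 2013: Fri, 2014: Sat, 2015: Sun, 2016: Tue, 2017: Wed, 2018: Thu ✓, 2019: Fri, 2020: Sun, 2021: Mon
Thursdays: 2007, 2012, 2018.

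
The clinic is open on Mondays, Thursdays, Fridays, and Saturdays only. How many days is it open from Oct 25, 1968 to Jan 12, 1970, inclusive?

Oct 25, 1968 is a Friday.
From Oct 25, 1968 to Jan 12, 1970 is 445 days inclusive.
445 = 7 × 63 + 4, so there are 63 full weeks plus 4 extra days.
Each full week contributes 4 days from the set (Mon, Thu, Fri, Sat): 63 × 4 = 252.
The 4 extra days are Fri, Sat, Sun, Mon — 3 of them qualify.
Total: 252 + 3 = 255.

255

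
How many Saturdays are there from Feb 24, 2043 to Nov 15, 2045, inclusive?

142

Feb 24, 2043 is a Tuesday.
The range spans 996 days (inclusive of both endpoints).
996 = 7 × 142 + 2, so there are 142 full weeks plus 2 extra days.
Each full week contributes one Saturday: 142 so far.
The 2 extra days are Tuesday, Wednesday — none qualify.
Total: 142 + 0 = 142.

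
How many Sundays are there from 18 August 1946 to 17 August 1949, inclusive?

18 August 1946 is a Sunday.
The range spans 1096 days (inclusive of both endpoints).
1096 = 7 × 156 + 4, so there are 156 full weeks plus 4 extra days.
Each full week contributes one Sunday: 156 so far.
The 4 extra days are Sunday, Monday, Tuesday, Wednesday — 1 of them qualifies.
Total: 156 + 1 = 157.

157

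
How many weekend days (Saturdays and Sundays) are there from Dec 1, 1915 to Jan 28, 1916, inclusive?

Dec 1, 1915 is a Wednesday.
That's 59 days from start to end, counting both.
59 = 7 × 8 + 3, so there are 8 full weeks plus 3 extra days.
Each full week contributes 2 weekend days (Sat, Sun): 8 × 2 = 16.
The 3 extra days are Wed, Thu, Fri — none qualify.
Total: 16 + 0 = 16.

16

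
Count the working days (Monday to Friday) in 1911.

260

Jan 1, 1911 is a Sunday.
The range spans 365 days (inclusive of both endpoints).
365 = 7 × 52 + 1, so there are 52 full weeks plus 1 extra day.
Each full week contributes 5 weekdays (Mon–Fri): 52 × 5 = 260.
The 1 extra day is Sun — none qualify.
Total: 260 + 0 = 260.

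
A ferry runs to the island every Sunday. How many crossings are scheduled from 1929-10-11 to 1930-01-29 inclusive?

16

1929-10-11 is a Friday.
From 1929-10-11 to 1930-01-29 is 111 days inclusive.
111 = 7 × 15 + 6, so there are 15 full weeks plus 6 extra days.
Each full week contributes one Sunday: 15 so far.
The 6 extra days are Fri, Sat, Sun, Mon, Tue, Wed — 1 of them qualifies.
Total: 15 + 1 = 16.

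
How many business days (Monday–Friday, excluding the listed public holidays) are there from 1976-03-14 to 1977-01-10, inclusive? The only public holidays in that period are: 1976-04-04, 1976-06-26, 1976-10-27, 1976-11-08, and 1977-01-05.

213 business days

1976-03-14 is a Sunday.
The range spans 303 days (inclusive of both endpoints).
303 = 7 × 43 + 2, so there are 43 full weeks plus 2 extra days.
Each full week contributes 5 weekdays (Mon–Fri): 43 × 5 = 215.
The 2 extra days are Sunday, Monday — 1 of them qualifies.
Total: 215 + 1 = 216.
Holidays: 1976-04-04 (Sun); 1976-06-26 (Sat); 1976-10-27 (Wed); 1976-11-08 (Mon); 1977-01-05 (Wed).
3 of the 5 holidays fall on weekdays; the rest are weekends and were already excluded.
Business days: 216 − 3 = 213.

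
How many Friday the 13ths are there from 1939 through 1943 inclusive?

9

Friday-the-13ths by year:
1939: Jan, Oct
1940: Sep, Dec
1941: Jun
1942: Feb, Mar, Nov
1943: Aug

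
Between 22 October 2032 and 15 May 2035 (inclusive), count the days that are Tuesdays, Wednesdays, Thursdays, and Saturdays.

534

22 October 2032 is a Friday.
That's 936 days from start to end, counting both.
936 = 7 × 133 + 5, so there are 133 full weeks plus 5 extra days.
Each full week contributes 4 days from the set (Tue, Wed, Thu, Sat): 133 × 4 = 532.
The 5 extra days are Friday, Saturday, Sunday, Monday, Tuesday — 2 of them qualify.
Total: 532 + 2 = 534.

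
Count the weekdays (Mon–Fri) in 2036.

262 weekdays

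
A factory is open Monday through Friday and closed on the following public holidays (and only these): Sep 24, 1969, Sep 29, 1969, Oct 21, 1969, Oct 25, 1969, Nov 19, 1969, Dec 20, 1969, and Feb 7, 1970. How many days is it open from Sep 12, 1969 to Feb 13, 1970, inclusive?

107 working days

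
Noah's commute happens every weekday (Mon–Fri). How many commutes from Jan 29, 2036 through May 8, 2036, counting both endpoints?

73

Jan 29, 2036 is a Tuesday.
That's 101 days from start to end, counting both.
101 = 7 × 14 + 3, so there are 14 full weeks plus 3 extra days.
Each full week contributes 5 weekdays (Mon–Fri): 14 × 5 = 70.
The 3 extra days are Tuesday, Wednesday, Thursday — 3 of them qualify.
Total: 70 + 3 = 73.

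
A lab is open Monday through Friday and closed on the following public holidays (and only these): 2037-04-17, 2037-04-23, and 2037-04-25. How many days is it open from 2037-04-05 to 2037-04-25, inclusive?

2037-04-05 is a Sunday.
From 2037-04-05 to 2037-04-25 is 21 days inclusive.
21 = 7 × 3, so the span is exactly 3 full weeks.
Each full week contributes 5 weekdays (Mon–Fri): 3 × 5 = 15.
Total: 15.
Holidays: 2037-04-17 (Fri); 2037-04-23 (Thu); 2037-04-25 (Sat).
2 of the 3 holidays fall on weekdays; the rest are weekends and were already excluded.
Business days: 15 − 2 = 13.

13 working days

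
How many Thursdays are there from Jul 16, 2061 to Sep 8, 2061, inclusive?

Jul 16, 2061 is a Saturday.
From Jul 16, 2061 to Sep 8, 2061 is 55 days inclusive.
55 = 7 × 7 + 6, so there are 7 full weeks plus 6 extra days.
Each full week contributes one Thursday: 7 so far.
The 6 extra days are Saturday, Sunday, Monday, Tuesday, Wednesday, Thursday — 1 of them qualifies.
Total: 7 + 1 = 8.

8 Thursdays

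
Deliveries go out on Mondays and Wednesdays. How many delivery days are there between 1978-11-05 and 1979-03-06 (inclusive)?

1978-11-05 is a Sunday.
From 1978-11-05 to 1979-03-06 is 122 days inclusive.
122 = 7 × 17 + 3, so there are 17 full weeks plus 3 extra days.
Each full week contributes 2 days from the set (Mon, Wed): 17 × 2 = 34.
The 3 extra days are Sun, Mon, Tue — 1 of them qualifies.
Total: 34 + 1 = 35.

35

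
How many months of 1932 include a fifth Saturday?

A month has five Saturdays exactly when Saturday falls within its first (length − 28) days.
Jan: 31 days, starts Fri → 5 of Fri, Sat, Sun ✓
Feb: 29 days, starts Mon → 5 of Mon
Mar: 31 days, starts Tue → 5 of Tue, Wed, Thu
Apr: 30 days, starts Fri → 5 of Fri, Sat ✓
May: 31 days, starts Sun → 5 of Sun, Mon, Tue
Jun: 30 days, starts Wed → 5 of Wed, Thu
Jul: 31 days, starts Fri → 5 of Fri, Sat, Sun ✓
Aug: 31 days, starts Mon → 5 of Mon, Tue, Wed
Sep: 30 days, starts Thu → 5 of Thu, Fri
Oct: 31 days, starts Sat → 5 of Sat, Sun, Mon ✓
Nov: 30 days, starts Tue → 5 of Tue, Wed
Dec: 31 days, starts Thu → 5 of Thu, Fri, Sat ✓
Months with five Saturdays: Jan, Apr, Jul, Oct, Dec.

5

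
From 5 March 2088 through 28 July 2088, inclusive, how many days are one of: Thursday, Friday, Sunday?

62

5 March 2088 is a Friday.
From 5 March 2088 to 28 July 2088 is 146 days inclusive.
146 = 7 × 20 + 6, so there are 20 full weeks plus 6 extra days.
Each full week contributes 3 days from the set (Thu, Fri, Sun): 20 × 3 = 60.
The 6 extra days are Fri, Sat, Sun, Mon, Tue, Wed — 2 of them qualify.
Total: 60 + 2 = 62.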